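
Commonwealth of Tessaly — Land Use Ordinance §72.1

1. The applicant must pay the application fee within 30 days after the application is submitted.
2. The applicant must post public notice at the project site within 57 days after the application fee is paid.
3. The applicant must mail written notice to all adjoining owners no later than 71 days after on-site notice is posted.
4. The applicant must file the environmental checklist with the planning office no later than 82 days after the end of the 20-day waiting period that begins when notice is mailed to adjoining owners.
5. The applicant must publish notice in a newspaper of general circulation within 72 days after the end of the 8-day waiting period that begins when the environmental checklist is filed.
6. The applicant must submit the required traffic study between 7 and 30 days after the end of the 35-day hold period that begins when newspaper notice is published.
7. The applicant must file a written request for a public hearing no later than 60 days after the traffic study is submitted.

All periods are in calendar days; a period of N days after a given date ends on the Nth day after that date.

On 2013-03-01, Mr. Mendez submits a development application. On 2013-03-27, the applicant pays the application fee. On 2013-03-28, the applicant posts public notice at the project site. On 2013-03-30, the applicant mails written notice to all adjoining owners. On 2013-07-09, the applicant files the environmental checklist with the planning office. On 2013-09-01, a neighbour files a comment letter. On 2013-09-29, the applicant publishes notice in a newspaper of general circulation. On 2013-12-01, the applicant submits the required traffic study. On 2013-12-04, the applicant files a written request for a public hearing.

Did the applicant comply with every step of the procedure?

No

Step 1 — counting 30 days from 2013-03-01 (when the application is submitted) gives a deadline of 2013-03-31; completed 2013-03-27, before the deadline.
Step 2 — counting 57 days from 2013-03-27 (when the application fee is paid) gives a deadline of 2013-05-23; completed 2013-03-28, before the deadline.
Step 3 — counting 71 days from 2013-03-28 (when on-site notice is posted) gives a deadline of 2013-06-07; 2013-03-30 is within that limit.
Step 4 — counting 82 days from 2013-04-19 (end of the 20-day waiting period, which began when notice is mailed to adjoining owners on 2013-03-30) gives a deadline of 2013-07-10; 2013-07-09 is within that limit.
Step 5 — counting 72 days from 2013-07-17 (end of the 8-day waiting period, which began when the environmental checklist is filed on 2013-07-09) gives a deadline of 2013-09-27; not done until 2013-09-29, 2 days after the deadline.
The procedure was therefore not followed at step 5.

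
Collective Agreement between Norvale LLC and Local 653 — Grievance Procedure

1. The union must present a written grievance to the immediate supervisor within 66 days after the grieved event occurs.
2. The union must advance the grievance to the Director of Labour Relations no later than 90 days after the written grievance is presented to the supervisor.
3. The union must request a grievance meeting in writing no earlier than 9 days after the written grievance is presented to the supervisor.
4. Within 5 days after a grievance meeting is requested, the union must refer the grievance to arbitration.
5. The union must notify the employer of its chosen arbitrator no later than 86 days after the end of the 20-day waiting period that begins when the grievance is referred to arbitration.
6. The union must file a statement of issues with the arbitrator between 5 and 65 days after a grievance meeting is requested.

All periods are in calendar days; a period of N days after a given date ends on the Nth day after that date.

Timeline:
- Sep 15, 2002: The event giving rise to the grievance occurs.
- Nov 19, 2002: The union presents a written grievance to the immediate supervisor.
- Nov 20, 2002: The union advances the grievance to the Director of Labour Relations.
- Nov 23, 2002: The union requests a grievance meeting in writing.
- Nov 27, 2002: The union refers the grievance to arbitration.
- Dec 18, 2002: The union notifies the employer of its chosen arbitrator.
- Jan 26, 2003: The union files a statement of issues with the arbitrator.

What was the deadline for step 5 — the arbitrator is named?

Mar 13, 2003

The grievance is referred to arbitration on Nov 27, 2002; the 20-day waiting period therefore ends Dec 17, 2002, and step 5 runs from that date. 86 days after Dec 17, 2002 is Mar 13, 2003.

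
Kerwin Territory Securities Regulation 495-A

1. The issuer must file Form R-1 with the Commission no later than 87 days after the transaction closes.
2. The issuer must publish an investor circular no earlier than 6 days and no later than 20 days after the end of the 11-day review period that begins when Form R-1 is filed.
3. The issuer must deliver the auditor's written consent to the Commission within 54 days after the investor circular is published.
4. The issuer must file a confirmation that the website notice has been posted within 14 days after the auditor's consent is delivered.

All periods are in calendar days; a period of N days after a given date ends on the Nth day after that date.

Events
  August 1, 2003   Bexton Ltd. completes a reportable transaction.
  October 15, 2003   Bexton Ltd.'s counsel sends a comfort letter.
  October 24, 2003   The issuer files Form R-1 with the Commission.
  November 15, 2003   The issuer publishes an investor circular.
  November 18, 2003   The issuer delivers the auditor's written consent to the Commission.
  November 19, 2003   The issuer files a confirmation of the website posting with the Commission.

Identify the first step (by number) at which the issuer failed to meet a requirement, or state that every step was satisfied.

(1) due by August 1, 2003 + 87 days = October 27, 2003; completed October 24, 2003, before the deadline.
(2) the permitted window runs from November 4, 2003 + 6 = November 10, 2003 to November 4, 2003 + 20 = November 24, 2003; November 15, 2003 falls inside that range.
(3) due by November 15, 2003 + 54 days = January 8, 2004; November 18, 2003 is within that limit.
(4) due by November 18, 2003 + 14 days = December 2, 2003; completed November 19, 2003, before the deadline.

None — every step was satisfied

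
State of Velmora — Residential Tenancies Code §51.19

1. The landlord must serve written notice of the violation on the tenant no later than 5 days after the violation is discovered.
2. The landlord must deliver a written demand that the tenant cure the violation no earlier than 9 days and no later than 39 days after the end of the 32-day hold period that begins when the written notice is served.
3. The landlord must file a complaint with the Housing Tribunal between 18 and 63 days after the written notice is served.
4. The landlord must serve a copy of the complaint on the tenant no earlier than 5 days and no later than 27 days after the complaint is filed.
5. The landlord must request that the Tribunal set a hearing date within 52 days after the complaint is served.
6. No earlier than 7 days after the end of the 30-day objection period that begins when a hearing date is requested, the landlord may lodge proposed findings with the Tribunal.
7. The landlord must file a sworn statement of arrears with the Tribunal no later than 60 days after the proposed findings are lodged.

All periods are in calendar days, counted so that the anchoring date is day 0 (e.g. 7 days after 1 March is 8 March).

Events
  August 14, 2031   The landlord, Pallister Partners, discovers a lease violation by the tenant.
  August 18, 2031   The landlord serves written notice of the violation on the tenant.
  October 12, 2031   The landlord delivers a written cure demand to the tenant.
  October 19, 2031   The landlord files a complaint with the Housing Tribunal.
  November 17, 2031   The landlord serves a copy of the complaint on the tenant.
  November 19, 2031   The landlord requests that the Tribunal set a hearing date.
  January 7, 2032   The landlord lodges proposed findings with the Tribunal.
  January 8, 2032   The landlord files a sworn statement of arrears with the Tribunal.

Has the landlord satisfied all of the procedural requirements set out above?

Step 1 — counting 5 days from August 14, 2031 (when the violation is discovered) gives a deadline of August 19, 2031; August 18, 2031 is within that limit.
Step 2 — 9 and 39 days from September 19, 2031 (end of the 32-day hold period, which began when the written notice is served on August 18, 2031) are September 28, 2031 and October 28, 2031 respectively; October 12, 2031 falls inside that range.
Step 3 — 18 and 63 days from August 18, 2031 (when the written notice is served) are September 5, 2031 and October 20, 2031 respectively; done October 19, 2031 — within the window.
Step 4 — 5 and 27 days from October 19, 2031 (when the complaint is filed) are October 24, 2031 and November 15, 2031 respectively; done November 17, 2031 — 2 days after the window closed.
The procedure was therefore not followed at step 4.

No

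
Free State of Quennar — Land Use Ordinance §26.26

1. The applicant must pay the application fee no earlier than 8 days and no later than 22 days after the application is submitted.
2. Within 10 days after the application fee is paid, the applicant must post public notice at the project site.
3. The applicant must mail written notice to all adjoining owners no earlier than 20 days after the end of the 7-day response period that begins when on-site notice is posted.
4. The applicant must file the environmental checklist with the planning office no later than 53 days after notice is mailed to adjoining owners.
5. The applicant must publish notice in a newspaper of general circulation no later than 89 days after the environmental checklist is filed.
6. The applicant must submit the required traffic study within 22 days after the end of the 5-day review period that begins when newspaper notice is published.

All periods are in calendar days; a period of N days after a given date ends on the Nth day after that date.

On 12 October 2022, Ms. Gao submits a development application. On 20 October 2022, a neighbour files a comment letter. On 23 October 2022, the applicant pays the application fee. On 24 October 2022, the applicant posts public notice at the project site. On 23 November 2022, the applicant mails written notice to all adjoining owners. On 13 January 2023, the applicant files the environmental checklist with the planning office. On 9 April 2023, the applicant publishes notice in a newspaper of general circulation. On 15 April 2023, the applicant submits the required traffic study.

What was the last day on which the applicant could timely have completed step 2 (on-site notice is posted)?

2 November 2022

Step 2 runs from 23 October 2022, when the application fee is paid. 10 days after 23 October 2022 is 2 November 2022.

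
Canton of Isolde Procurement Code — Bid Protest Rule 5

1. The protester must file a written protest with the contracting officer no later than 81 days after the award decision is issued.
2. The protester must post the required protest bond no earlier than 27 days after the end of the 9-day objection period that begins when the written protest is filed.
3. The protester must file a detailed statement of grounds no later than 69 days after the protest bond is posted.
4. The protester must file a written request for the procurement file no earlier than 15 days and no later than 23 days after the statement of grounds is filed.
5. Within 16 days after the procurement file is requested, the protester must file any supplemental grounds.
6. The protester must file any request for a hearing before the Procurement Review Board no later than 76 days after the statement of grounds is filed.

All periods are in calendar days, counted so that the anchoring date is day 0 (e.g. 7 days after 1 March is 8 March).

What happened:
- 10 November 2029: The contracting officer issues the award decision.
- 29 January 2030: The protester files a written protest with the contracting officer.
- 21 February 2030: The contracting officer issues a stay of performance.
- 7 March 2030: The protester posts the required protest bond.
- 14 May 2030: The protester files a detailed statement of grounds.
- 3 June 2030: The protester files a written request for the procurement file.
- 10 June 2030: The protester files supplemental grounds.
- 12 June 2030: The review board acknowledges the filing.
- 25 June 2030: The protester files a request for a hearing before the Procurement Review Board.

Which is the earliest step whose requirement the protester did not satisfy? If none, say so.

Step 1 — counting 81 days from 10 November 2029 (when the award decision is issued) gives a deadline of 30 January 2030; 29 January 2030 is within that limit.
Step 2 — must wait 27 days from 7 February 2030 (end of the 9-day objection period, which began when the written protest is filed on 29 January 2030), so not before 6 March 2030; done 7 March 2030 — permitted.
Step 3 — counting 69 days from 7 March 2030 (when the protest bond is posted) gives a deadline of 15 May 2030; 14 May 2030 is within that limit.
Step 4 — 15 and 23 days from 14 May 2030 (when the statement of grounds is filed) are 29 May 2030 and 6 June 2030 respectively; done 3 June 2030 — within the window.
Step 5 — counting 16 days from 3 June 2030 (when the procurement file is requested) gives a deadline of 19 June 2030; 10 June 2030 is within that limit.
Step 6 — counting 76 days from 14 May 2030 (when the statement of grounds is filed) gives a deadline of 29 July 2030; 25 June 2030 is within that limit.

None — every step was satisfied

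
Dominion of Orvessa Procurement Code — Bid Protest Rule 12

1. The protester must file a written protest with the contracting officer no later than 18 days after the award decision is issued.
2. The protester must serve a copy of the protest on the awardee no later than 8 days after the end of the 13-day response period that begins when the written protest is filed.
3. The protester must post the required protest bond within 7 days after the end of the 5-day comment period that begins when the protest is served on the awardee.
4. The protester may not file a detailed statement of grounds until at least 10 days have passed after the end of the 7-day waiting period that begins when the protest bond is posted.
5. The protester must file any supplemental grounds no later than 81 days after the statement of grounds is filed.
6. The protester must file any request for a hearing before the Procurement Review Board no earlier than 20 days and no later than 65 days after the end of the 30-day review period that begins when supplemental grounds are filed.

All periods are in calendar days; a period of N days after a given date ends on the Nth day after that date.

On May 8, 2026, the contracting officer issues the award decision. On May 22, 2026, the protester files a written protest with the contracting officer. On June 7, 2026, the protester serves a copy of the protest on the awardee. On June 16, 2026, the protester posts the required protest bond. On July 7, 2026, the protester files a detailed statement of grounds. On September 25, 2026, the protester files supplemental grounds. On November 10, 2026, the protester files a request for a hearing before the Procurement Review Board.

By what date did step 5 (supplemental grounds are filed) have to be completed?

September 26, 2026

Step 5 runs from July 7, 2026, when the statement of grounds is filed. 81 days after July 7, 2026 is September 26, 2026.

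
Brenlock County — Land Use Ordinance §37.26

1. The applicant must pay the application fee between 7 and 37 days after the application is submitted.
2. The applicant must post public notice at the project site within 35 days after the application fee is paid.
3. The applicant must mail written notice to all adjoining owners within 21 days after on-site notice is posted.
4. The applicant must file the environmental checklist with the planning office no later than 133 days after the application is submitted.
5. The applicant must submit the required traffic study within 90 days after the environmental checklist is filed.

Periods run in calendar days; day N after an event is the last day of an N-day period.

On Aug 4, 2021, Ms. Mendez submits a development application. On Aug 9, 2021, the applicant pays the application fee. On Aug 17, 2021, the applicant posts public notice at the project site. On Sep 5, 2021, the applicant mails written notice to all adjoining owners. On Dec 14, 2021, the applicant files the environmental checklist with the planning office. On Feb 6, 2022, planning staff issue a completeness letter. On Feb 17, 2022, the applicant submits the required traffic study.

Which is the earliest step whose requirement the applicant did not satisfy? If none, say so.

Step 1 — 7 and 37 days from Aug 4, 2021 (when the application is submitted) are Aug 11, 2021 and Sep 10, 2021 respectively; Aug 9, 2021 is 2 days too early.

Step 1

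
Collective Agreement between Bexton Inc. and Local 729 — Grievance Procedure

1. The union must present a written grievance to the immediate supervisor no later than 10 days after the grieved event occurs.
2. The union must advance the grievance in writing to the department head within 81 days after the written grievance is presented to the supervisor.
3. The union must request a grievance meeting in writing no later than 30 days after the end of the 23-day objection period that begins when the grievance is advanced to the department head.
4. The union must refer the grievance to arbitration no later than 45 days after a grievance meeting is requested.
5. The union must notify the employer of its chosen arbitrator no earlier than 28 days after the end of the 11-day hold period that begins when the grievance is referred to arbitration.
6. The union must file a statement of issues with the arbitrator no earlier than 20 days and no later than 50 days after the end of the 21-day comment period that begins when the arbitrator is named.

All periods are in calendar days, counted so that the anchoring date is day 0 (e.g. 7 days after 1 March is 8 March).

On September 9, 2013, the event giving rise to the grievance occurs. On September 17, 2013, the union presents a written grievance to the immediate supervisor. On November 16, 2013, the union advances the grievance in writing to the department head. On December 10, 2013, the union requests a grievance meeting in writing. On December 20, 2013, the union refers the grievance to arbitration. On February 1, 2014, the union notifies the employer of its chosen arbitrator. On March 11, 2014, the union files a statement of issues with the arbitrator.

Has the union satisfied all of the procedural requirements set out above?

Step 1 — counting 10 days from September 9, 2013 (when the grieved event occurs) gives a deadline of September 19, 2013; September 17, 2013 is within that limit.
Step 2 — counting 81 days from September 17, 2013 (when the written grievance is presented to the supervisor) gives a deadline of December 7, 2013; November 16, 2013 is within that limit.
Step 3 — counting 30 days from December 9, 2013 (end of the 23-day objection period, which began when the grievance is advanced to the department head on November 16, 2013) gives a deadline of January 8, 2014; done December 10, 2013 — timely.
Step 4 — counting 45 days from December 10, 2013 (when a grievance meeting is requested) gives a deadline of January 24, 2014; December 20, 2013 is within that limit.
Step 5 — must wait 28 days from December 31, 2013 (end of the 11-day hold period, which began when the grievance is referred to arbitration on December 20, 2013), so not before January 28, 2014; done February 1, 2014 — permitted.
Step 6 — 20 and 50 days from February 22, 2014 (end of the 21-day comment period, which began when the arbitrator is named on February 1, 2014) are March 14, 2014 and April 13, 2014 respectively; March 11, 2014 is 3 days too early.

No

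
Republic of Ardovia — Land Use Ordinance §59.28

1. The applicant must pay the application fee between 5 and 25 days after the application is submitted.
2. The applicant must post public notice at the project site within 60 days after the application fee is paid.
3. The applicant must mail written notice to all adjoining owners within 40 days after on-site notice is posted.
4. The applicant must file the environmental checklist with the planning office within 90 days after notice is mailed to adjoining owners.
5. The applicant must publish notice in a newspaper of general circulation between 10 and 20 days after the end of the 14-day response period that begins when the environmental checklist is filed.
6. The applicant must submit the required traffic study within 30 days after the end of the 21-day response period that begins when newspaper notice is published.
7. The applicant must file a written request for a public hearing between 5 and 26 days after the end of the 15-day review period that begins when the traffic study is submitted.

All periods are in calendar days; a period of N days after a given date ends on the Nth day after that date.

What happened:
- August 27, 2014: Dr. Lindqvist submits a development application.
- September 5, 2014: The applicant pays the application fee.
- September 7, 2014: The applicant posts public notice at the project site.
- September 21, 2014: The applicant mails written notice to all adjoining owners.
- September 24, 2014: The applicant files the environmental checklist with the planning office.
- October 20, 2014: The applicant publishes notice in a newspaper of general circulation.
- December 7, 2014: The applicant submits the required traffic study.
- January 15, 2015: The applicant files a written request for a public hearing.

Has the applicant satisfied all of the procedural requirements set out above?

Yes

Step 1: the window is 5–25 days after August 27, 2014 (when the application is submitted), so September 1, 2014 through September 21, 2014; September 5, 2014 falls inside that range.
Step 2: 60 days after September 5, 2014 (when the application fee is paid) is November 4, 2014; completed September 7, 2014, before the deadline.
Step 3: 40 days after September 7, 2014 (when on-site notice is posted) is October 17, 2014; completed September 21, 2014, before the deadline.
Step 4: 90 days after September 21, 2014 (when notice is mailed to adjoining owners) is December 20, 2014; September 24, 2014 is within that limit.
Step 5: the window is 10–20 days after October 8, 2014 (end of the 14-day response period, which began when the environmental checklist is filed on September 24, 2014), so October 18, 2014 through October 28, 2014; done October 20, 2014 — within the window.
Step 6: 30 days after November 10, 2014 (end of the 21-day response period, which began when newspaper notice is published on October 20, 2014) is December 10, 2014; December 7, 2014 is within that limit.
Step 7: the window is 5–26 days after December 22, 2014 (end of the 15-day review period, which began when the traffic study is submitted on December 7, 2014), so December 27, 2014 through January 17, 2015; done January 15, 2015 — within the window.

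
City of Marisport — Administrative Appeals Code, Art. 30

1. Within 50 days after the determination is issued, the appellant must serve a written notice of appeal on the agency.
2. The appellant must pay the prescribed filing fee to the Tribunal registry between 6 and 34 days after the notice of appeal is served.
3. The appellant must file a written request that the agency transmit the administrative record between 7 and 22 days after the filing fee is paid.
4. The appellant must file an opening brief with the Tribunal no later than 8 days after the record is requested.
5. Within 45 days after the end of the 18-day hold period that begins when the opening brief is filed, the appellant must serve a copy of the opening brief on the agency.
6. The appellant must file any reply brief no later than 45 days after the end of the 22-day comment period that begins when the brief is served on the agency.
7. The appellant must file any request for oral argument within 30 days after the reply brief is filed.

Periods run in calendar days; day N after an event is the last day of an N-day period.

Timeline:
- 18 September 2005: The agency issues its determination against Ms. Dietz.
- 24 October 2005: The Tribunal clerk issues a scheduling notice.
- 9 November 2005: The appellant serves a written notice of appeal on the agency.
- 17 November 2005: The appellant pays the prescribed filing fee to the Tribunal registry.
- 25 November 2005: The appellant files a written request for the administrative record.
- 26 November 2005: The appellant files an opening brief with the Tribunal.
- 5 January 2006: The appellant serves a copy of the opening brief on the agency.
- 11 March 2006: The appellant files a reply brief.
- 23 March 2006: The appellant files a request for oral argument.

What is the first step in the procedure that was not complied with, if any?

Step 1 — counting 50 days from 18 September 2005 (when the determination is issued) gives a deadline of 7 November 2005; not done until 9 November 2005, 2 days after the deadline.

Step 1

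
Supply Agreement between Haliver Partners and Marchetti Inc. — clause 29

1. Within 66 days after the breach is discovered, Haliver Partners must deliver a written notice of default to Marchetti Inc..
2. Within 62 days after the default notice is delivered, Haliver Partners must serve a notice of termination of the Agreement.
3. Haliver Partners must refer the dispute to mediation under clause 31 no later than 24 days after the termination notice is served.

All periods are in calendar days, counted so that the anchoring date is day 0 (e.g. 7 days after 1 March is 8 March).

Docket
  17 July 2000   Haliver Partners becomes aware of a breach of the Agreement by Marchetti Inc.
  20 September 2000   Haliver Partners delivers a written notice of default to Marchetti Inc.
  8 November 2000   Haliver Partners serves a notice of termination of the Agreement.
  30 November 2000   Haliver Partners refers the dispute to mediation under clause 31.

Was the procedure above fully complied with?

Step 1 — counting 66 days from 17 July 2000 (when the breach is discovered) gives a deadline of 21 September 2000; 20 September 2000 is within that limit.
Step 2 — counting 62 days from 20 September 2000 (when the default notice is delivered) gives a deadline of 21 November 2000; 8 November 2000 is within that limit.
Step 3 — counting 24 days from 8 November 2000 (when the termination notice is served) gives a deadline of 2 December 2000; completed 30 November 2000, before the deadline.

Yes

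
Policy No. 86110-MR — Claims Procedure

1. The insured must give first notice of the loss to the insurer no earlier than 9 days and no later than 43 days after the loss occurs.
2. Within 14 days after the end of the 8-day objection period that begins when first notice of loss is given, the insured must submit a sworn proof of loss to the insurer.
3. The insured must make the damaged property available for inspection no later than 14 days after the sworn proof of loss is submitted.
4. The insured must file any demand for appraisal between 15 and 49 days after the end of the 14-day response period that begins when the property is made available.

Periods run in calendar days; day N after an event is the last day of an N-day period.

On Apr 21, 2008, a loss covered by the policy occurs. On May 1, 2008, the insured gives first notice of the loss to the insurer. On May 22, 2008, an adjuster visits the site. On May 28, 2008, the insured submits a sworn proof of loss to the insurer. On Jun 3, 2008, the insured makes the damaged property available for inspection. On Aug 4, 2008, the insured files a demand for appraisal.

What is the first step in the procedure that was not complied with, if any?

(1) the permitted window runs from Apr 21, 2008 + 9 = Apr 30, 2008 to Apr 21, 2008 + 43 = Jun 3, 2008; May 1, 2008 falls inside that range.
(2) due by May 9, 2008 + 14 days = May 23, 2008; not done until May 28, 2008, 5 days after the deadline.

Step 2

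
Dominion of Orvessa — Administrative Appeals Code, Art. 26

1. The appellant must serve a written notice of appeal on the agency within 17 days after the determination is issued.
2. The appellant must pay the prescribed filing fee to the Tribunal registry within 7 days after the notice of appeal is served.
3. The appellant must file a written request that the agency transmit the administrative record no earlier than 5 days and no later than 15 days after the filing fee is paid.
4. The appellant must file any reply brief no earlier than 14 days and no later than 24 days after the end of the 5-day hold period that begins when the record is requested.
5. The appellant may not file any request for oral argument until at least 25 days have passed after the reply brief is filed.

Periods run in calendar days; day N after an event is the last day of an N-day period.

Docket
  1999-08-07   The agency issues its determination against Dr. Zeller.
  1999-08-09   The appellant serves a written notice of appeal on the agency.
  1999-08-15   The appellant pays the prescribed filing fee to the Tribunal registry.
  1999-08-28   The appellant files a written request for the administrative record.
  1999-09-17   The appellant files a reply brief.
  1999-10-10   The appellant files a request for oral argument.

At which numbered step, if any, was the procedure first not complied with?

Step 5

Step 1 — counting 17 days from 1999-08-07 (when the determination is issued) gives a deadline of 1999-08-24; completed 1999-08-09, before the deadline.
Step 2 — counting 7 days from 1999-08-09 (when the notice of appeal is served) gives a deadline of 1999-08-16; done 1999-08-15 — timely.
Step 3 — 5 and 15 days from 1999-08-15 (when the filing fee is paid) are 1999-08-20 and 1999-08-30 respectively; done 1999-08-28 — within the window.
Step 4 — 14 and 24 days from 1999-09-02 (end of the 5-day hold period, which began when the record is requested on 1999-08-28) are 1999-09-16 and 1999-09-26 respectively; done 1999-09-17, which is between those dates.
Step 5 — must wait 25 days from 1999-09-17 (when the reply brief is filed), so not before 1999-10-12; 1999-10-10 is 2 days before the earliest permitted date.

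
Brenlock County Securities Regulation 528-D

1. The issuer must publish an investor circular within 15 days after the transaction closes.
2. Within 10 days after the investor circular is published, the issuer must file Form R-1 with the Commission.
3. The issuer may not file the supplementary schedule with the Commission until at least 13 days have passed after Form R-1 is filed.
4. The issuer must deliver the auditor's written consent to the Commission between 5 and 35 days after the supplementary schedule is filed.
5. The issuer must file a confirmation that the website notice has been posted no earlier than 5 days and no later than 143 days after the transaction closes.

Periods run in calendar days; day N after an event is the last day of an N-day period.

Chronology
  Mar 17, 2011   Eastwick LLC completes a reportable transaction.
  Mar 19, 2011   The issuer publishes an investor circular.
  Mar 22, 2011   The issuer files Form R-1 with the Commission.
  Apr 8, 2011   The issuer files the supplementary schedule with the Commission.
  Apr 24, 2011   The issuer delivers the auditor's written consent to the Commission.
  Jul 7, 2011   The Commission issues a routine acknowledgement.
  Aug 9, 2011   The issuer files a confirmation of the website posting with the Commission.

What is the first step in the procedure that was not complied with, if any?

(1) due by Mar 17, 2011 + 15 days = Apr 1, 2011; done Mar 19, 2011 — timely.
(2) due by Mar 19, 2011 + 10 days = Mar 29, 2011; completed Mar 22, 2011, before the deadline.
(3) permitted from Mar 22, 2011 + 13 days = Apr 4, 2011 onward; done Apr 8, 2011 — permitted.
(4) the permitted window runs from Apr 8, 2011 + 5 = Apr 13, 2011 to Apr 8, 2011 + 35 = May 13, 2011; done Apr 24, 2011 — within the window.
(5) the permitted window runs from Mar 17, 2011 + 5 = Mar 22, 2011 to Mar 17, 2011 + 143 = Aug 7, 2011; done Aug 9, 2011 — 2 days after the window closed.
That is the first point of non-compliance.

Step 5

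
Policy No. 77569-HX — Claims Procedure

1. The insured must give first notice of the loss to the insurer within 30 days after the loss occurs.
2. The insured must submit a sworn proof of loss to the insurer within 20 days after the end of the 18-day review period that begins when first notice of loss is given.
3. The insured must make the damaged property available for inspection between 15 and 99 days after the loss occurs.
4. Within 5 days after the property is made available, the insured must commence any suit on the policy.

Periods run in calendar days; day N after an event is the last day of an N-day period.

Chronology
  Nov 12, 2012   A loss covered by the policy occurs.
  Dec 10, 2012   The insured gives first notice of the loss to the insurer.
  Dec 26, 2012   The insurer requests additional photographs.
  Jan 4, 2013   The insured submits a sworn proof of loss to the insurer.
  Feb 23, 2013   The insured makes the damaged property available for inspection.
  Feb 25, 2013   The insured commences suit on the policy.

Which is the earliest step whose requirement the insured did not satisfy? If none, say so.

Step 1: 30 days after Nov 12, 2012 (when the loss occurs) is Dec 12, 2012; completed Dec 10, 2012, before the deadline.
Step 2: 20 days after Dec 28, 2012 (end of the 18-day review period, which began when first notice of loss is given on Dec 10, 2012) is Jan 17, 2013; completed Jan 4, 2013, before the deadline.
Step 3: the window is 15–99 days after Nov 12, 2012 (when the loss occurs), so Nov 27, 2012 through Feb 19, 2013; Feb 23, 2013 is 4 days past the end of the window.
The analysis stops there.

Step 3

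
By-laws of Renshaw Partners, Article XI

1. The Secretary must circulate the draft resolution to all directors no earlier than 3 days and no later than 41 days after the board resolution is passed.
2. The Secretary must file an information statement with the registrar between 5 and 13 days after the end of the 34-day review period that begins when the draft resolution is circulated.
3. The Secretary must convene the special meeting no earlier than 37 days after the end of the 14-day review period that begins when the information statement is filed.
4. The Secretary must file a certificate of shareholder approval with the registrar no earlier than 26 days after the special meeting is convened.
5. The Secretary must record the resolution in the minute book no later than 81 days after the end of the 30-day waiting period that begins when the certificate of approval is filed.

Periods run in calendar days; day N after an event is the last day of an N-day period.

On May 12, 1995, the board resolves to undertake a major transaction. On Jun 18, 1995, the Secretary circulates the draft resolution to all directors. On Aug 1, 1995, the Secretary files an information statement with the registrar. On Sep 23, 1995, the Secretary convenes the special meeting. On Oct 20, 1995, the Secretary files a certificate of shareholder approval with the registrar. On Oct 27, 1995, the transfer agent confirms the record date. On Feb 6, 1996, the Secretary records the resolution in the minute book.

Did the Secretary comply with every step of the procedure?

Yes

Step 1 — 3 and 41 days from May 12, 1995 (when the board resolution is passed) are May 15, 1995 and Jun 22, 1995 respectively; Jun 18, 1995 falls inside that range.
Step 2 — 5 and 13 days from Jul 22, 1995 (end of the 34-day review period, which began when the draft resolution is circulated on Jun 18, 1995) are Jul 27, 1995 and Aug 4, 1995 respectively; done Aug 1, 1995, which is between those dates.
Step 3 — must wait 37 days from Aug 15, 1995 (end of the 14-day review period, which began when the information statement is filed on Aug 1, 1995), so not before Sep 21, 1995; done Sep 23, 1995 — permitted.
Step 4 — must wait 26 days from Sep 23, 1995 (when the special meeting is convened), so not before Oct 19, 1995; done Oct 20, 1995 — permitted.
Step 5 — counting 81 days from Nov 19, 1995 (end of the 30-day waiting period, which began when the certificate of approval is filed on Oct 20, 1995) gives a deadline of Feb 8, 1996; completed Feb 6, 1996, before the deadline.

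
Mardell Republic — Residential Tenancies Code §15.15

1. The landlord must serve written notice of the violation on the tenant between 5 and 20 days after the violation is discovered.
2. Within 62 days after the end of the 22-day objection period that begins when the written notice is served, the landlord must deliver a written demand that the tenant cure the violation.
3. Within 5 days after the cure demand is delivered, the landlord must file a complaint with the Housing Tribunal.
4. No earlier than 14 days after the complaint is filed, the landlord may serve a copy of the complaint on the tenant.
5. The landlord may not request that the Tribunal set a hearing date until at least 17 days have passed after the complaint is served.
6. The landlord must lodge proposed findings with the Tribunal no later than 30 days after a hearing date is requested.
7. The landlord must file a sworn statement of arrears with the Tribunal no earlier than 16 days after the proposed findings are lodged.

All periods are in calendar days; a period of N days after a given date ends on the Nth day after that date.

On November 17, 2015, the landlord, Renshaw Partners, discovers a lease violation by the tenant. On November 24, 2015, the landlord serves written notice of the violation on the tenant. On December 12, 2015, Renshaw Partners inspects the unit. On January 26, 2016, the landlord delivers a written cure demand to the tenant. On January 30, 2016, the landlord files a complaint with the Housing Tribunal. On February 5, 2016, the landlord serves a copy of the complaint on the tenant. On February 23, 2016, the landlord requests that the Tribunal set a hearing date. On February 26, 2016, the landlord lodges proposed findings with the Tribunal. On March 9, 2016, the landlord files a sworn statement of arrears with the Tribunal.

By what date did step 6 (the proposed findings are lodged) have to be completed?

March 24, 2016

Step 6 runs from February 23, 2016, when a hearing date is requested. 30 days after February 23, 2016 is March 24, 2016.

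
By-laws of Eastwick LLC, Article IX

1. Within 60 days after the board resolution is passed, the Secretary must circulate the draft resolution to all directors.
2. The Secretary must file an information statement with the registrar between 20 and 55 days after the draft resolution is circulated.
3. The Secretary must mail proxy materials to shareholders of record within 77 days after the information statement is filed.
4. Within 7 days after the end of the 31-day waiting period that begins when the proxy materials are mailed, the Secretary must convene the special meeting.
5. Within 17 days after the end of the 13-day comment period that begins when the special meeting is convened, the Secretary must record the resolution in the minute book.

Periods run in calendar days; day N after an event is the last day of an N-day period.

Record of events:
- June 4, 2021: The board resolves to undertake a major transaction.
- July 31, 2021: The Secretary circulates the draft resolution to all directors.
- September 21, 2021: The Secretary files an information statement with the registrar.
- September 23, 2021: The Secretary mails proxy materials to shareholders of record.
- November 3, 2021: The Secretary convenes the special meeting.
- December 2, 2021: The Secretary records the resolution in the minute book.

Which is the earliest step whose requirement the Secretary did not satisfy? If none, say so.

Step 1 — counting 60 days from June 4, 2021 (when the board resolution is passed) gives a deadline of August 3, 2021; July 31, 2021 is within that limit.
Step 2 — 20 and 55 days from July 31, 2021 (when the draft resolution is circulated) are August 20, 2021 and September 24, 2021 respectively; September 21, 2021 falls inside that range.
Step 3 — counting 77 days from September 21, 2021 (when the information statement is filed) gives a deadline of December 7, 2021; September 23, 2021 is within that limit.
Step 4 — counting 7 days from October 24, 2021 (end of the 31-day waiting period, which began when the proxy materials are mailed on September 23, 2021) gives a deadline of October 31, 2021; done November 3, 2021 — 3 days late.

Step 4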